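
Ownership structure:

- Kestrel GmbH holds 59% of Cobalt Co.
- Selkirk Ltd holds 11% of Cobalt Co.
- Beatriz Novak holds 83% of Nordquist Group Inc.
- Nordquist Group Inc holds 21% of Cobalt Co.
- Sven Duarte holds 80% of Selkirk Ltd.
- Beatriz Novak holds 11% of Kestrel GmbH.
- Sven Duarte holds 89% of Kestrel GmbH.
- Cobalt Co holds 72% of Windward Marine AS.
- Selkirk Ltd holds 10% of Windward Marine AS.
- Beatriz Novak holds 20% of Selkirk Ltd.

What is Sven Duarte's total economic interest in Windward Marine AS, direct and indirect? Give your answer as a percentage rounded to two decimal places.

52.14%

Sven reaches Windward along 3 paths.
Via Selkirk: 80% × 10% = 8%.
Via Selkirk → Cobalt: 80% × 11% × 72% = 6.336%.
Via Kestrel → Cobalt: 89% × 59% × 72% = 37.8072%.
Total: 8% + 6.336% + 37.8072% = 52.1432%.
Rounded: 52.14%.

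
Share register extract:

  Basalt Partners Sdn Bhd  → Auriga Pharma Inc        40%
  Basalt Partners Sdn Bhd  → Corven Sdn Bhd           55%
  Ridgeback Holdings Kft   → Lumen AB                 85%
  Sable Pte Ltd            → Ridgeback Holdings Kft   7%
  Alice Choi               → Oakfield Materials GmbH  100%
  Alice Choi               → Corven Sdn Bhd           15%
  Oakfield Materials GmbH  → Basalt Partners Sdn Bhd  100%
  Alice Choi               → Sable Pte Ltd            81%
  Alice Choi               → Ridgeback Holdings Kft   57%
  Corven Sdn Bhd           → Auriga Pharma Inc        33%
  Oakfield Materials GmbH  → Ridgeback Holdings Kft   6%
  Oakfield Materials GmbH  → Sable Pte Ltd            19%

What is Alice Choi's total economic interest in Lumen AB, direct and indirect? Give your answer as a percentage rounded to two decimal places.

Alice reaches Lumen along 4 paths.
Via Sable → Ridgeback: 81% × 7% × 85% = 4.8195%.
Via Oakfield → Sable → Ridgeback: 100% × 19% × 7% × 85% = 1.1305%.
Via Oakfield → Ridgeback: 100% × 6% × 85% = 5.1%.
Via Ridgeback: 57% × 85% = 48.45%.
Total: 4.8195% + 1.1305% + 5.1% + 48.45% = 59.5%.
Rounded: 59.50%.

59.50%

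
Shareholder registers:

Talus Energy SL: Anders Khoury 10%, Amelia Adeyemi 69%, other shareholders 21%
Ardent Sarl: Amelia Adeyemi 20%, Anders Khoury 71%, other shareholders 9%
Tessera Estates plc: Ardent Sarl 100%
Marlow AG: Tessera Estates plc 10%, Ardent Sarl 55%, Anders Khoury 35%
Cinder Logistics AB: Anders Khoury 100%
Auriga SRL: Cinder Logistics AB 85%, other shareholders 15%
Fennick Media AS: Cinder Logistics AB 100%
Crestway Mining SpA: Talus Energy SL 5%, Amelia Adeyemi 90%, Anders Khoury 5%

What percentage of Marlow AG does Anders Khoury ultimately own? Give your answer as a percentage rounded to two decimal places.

81.15%

Anders reaches Marlow along 3 paths.
Via Ardent → Tessera: 71% × 100% × 10% = 7.1%.
Via Ardent: 71% × 55% = 39.05%.
Direct stake: 35% = 35%.
Total: 7.1% + 39.05% + 35% = 81.15%.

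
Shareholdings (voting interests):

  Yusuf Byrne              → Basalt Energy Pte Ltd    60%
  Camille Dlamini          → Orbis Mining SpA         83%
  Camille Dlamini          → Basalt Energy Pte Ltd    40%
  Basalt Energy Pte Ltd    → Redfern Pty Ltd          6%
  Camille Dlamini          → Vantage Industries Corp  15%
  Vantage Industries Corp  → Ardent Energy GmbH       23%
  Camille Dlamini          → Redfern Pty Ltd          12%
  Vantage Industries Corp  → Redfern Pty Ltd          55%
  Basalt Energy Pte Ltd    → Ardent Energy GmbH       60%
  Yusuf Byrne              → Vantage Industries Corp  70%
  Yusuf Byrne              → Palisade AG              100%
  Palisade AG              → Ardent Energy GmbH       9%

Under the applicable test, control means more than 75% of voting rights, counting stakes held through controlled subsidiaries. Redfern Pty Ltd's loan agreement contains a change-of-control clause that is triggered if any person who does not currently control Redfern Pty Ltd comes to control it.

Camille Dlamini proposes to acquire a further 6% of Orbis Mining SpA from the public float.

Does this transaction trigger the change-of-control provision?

No

The purchase changes only Camille's holdings, so Camille is the only person who could newly come to control Redfern.
Camille holds 83% of Orbis, so Camille controls Orbis.
In Redfern, Camille's side holds only 12%, not > 75%.
So before the transaction, Camille does not control Redfern.
After the purchase, Camille's direct stake in Orbis rises to 83% + 6% = 89%.
Camille holds 89% of Orbis, so Camille controls Orbis.
After the transaction, Camille's side holds 12% of Redfern, not > 75%, so Camille still does not control Redfern.
No new person acquires control, so the clause is not triggered.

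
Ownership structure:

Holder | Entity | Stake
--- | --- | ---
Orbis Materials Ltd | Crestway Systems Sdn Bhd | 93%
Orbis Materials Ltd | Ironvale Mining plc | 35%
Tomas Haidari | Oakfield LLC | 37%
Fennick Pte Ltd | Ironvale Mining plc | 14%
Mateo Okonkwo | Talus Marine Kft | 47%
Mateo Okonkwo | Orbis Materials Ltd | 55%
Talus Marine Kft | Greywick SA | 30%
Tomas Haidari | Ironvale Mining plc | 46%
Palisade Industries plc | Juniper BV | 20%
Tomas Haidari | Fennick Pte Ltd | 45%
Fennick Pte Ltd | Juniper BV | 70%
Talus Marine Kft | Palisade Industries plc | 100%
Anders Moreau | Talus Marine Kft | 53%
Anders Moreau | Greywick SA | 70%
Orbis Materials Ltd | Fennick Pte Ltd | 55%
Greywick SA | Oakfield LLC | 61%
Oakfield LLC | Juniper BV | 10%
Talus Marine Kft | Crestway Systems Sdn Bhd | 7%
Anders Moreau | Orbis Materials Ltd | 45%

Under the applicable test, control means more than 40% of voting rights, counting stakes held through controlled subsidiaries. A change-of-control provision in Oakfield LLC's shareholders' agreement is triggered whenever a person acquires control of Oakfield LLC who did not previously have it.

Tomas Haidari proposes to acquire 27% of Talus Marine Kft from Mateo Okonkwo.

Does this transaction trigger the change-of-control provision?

No

The purchase adds only to Tomas's holdings (Mateo's stake shrinks), so Tomas is the only person who could newly come to control Oakfield.
Tomas holds 45% of Fennick, so Tomas controls Fennick.
Fennick holds 70% of Juniper, so Tomas controls Juniper.
Tomas and Fennick together hold 46% + 14% = 60% of Ironvale, so Tomas controls Ironvale.
In Oakfield, Tomas's side holds only 37%, not > 40%.
So before the transaction, Tomas does not control Oakfield.
After the purchase, Tomas holds 27% of Talus directly, and Mateo's stake falls to 20%.
Tomas's side now holds 27% of Talus, not > 40%, so Tomas still does not control Talus.
After the transaction, Tomas's side holds 37% of Oakfield, not > 40%, so Tomas still does not control Oakfield.
No new person acquires control, so the clause is not triggered.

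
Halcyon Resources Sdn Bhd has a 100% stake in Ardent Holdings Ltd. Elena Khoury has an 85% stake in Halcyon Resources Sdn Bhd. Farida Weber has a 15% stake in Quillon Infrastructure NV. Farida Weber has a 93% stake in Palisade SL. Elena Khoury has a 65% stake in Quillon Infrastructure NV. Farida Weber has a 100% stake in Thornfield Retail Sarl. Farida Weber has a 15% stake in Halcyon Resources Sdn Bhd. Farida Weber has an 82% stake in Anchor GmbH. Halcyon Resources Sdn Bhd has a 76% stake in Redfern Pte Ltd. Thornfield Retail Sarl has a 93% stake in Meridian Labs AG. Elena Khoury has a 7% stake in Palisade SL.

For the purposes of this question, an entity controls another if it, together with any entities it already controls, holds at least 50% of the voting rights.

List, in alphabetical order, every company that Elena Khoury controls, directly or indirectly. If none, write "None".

Ardent Holdings Ltd, Halcyon Resources Sdn Bhd, Quillon Infrastructure NV, Redfern Pte Ltd

Elena holds 85% of Halcyon, so Elena controls Halcyon.
Elena holds 65% of Quillon, so Elena controls Quillon.
Halcyon holds 76% of Redfern, so Elena controls Redfern.
Halcyon holds 100% of Ardent, so Elena controls Ardent.
No other company's threshold is met.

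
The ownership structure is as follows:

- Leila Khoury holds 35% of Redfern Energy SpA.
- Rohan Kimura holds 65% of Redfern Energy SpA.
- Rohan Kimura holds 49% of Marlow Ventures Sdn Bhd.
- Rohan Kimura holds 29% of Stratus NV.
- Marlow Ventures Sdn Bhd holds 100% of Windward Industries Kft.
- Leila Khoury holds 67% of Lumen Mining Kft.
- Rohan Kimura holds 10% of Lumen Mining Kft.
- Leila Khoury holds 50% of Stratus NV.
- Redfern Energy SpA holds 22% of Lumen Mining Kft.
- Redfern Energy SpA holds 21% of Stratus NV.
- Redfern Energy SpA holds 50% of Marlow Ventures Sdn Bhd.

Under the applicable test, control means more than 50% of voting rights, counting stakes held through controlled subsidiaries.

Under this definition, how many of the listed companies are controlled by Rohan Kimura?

3

Rohan holds 65% of Redfern, so Rohan controls Redfern.
Rohan and Redfern together hold 49% + 50% = 99% of Marlow, so Rohan controls Marlow.
Marlow holds 100% of Windward, so Rohan controls Windward.
No other company's threshold is met.
Rohan controls 3 companies.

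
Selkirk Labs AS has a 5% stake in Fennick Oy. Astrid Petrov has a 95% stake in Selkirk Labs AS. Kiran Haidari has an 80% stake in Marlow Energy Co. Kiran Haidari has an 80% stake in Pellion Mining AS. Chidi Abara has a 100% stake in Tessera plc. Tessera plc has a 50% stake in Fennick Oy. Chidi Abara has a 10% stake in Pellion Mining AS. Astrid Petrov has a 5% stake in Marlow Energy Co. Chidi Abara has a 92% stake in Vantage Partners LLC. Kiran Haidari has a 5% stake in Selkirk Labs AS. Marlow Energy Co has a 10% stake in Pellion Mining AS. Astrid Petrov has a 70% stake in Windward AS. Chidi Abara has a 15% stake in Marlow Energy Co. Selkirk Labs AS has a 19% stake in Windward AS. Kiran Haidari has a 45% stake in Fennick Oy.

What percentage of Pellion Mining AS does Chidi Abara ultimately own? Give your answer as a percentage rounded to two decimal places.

11.50%

Chidi reaches Pellion along 2 paths.
Direct stake: 10% = 10%.
Via Marlow: 15% × 10% = 1.5%.
Total: 10% + 1.5% = 11.5%.
Rounded: 11.50%.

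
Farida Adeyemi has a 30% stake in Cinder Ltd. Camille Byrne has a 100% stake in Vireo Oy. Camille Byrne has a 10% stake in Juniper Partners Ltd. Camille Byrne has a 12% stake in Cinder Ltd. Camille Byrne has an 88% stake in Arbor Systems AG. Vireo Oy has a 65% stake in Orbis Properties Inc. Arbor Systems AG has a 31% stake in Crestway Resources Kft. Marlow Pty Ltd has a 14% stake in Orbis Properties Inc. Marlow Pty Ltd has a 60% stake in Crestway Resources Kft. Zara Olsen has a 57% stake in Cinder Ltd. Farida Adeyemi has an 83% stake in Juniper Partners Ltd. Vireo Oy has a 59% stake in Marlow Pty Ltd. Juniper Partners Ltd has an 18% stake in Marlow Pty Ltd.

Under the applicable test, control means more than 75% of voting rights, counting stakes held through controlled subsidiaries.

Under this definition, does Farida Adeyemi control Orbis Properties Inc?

No

Farida holds 83% of Juniper, so Farida controls Juniper.
Neither Farida nor any entity Farida controls holds any voting interest in Orbis.
So Farida does not control Orbis.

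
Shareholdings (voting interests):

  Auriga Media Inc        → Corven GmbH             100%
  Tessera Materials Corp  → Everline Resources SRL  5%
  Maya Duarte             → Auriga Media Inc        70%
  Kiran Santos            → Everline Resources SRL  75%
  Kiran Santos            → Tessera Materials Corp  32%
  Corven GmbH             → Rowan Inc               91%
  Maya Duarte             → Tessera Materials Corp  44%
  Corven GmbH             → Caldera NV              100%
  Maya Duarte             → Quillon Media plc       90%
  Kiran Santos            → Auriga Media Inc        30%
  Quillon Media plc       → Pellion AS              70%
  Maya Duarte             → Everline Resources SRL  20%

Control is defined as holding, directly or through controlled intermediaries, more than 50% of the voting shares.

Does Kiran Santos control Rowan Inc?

No

Kiran holds 75% of Everline, so Kiran controls Everline.
Neither Kiran nor any entity Kiran controls holds any voting interest in Rowan.
So Kiran does not control Rowan.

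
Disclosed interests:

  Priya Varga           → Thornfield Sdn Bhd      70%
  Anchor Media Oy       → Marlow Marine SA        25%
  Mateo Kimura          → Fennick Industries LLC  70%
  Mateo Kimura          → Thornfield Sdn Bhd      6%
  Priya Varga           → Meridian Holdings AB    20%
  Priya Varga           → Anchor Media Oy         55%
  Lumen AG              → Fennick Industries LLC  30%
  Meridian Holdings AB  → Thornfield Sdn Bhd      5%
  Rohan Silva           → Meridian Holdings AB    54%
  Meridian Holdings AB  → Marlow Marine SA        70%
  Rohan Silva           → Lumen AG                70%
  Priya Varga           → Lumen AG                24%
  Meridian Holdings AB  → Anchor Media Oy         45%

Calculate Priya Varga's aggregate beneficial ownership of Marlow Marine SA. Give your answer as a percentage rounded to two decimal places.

30.00%

Priya reaches Marlow along 3 paths.
Via Meridian → Anchor: 20% × 45% × 25% = 2.25%.
Via Anchor: 55% × 25% = 13.75%.
Via Meridian: 20% × 70% = 14%.
Total: 2.25% + 13.75% + 14% = 30%.
Rounded: 30.00%.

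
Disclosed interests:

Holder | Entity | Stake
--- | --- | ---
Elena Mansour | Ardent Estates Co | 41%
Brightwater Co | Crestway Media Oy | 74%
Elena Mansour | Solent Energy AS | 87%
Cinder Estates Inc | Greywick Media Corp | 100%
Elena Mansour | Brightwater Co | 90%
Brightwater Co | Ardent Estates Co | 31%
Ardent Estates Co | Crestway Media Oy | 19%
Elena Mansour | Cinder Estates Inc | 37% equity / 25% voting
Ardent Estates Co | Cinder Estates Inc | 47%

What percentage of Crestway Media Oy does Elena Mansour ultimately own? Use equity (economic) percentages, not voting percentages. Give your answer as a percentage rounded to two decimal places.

Elena reaches Crestway along 3 paths.
Via Brightwater: 90% × 74% = 66.6%.
Via Brightwater → Ardent: 90% × 31% × 19% = 5.301%.
Via Ardent: 41% × 19% = 7.79%.
Total: 66.6% + 5.301% + 7.79% = 79.691%.
Rounded: 79.69%.

79.69%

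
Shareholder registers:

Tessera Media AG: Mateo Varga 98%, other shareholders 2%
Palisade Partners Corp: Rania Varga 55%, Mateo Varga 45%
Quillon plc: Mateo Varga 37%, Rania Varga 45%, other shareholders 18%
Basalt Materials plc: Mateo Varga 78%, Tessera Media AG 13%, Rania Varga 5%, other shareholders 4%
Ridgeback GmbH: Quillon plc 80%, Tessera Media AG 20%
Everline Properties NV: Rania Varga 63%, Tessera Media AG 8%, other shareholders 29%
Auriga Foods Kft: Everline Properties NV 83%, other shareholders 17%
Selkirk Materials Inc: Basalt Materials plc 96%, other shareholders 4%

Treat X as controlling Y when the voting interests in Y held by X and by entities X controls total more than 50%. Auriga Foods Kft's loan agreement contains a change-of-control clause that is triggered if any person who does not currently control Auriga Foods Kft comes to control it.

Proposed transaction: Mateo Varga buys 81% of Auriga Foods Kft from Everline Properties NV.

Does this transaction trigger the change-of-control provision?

The purchase adds only to Mateo's holdings (Everline's stake shrinks), so Mateo is the only person who could newly come to control Auriga.
Mateo holds 98% of Tessera, so Mateo controls Tessera.
Mateo and Tessera together hold 78% + 13% = 91% of Basalt, so Mateo controls Basalt.
Basalt holds 96% of Selkirk, so Mateo controls Selkirk.
Neither Mateo nor any entity Mateo controls holds any voting interest in Auriga.
So before the transaction, Mateo does not control Auriga.
After the purchase, Mateo holds 81% of Auriga directly, and Everline's stake falls to 2%.
Mateo holds 81% of Auriga, so Mateo controls Auriga.
Mateo did not control Auriga before and does after, so the clause is triggered.

Yes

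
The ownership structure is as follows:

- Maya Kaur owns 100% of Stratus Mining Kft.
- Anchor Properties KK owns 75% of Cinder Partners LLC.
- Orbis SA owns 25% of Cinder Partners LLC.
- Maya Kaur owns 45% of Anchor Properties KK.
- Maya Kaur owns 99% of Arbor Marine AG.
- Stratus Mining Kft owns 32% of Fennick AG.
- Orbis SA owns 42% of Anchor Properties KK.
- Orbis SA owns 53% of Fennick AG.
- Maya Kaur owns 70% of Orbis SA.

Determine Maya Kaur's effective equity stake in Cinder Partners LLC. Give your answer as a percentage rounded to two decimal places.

73.30%

Maya reaches Cinder along 3 paths.
Via Orbis: 70% × 25% = 17.5%.
Via Orbis → Anchor: 70% × 42% × 75% = 22.05%.
Via Anchor: 45% × 75% = 33.75%.
Total: 17.5% + 22.05% + 33.75% = 73.3%.
Rounded: 73.30%.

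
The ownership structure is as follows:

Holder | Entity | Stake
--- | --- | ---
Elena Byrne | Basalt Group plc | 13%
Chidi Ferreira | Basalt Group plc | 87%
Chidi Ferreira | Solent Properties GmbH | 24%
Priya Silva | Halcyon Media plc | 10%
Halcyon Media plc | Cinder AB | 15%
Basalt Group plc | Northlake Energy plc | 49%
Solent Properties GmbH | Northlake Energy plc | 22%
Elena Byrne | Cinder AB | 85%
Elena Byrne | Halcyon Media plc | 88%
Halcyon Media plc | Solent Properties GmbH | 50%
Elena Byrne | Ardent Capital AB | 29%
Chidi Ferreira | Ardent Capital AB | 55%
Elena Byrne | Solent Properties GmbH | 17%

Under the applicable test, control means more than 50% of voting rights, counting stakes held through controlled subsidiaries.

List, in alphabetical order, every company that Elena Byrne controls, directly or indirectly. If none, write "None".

Cinder AB, Halcyon Media plc, Solent Properties GmbH

Elena holds 88% of Halcyon, so Elena controls Halcyon.
Halcyon and Elena together hold 50% + 17% = 67% of Solent, so Elena controls Solent.
Elena and Halcyon together hold 85% + 15% = 100% of Cinder, so Elena controls Cinder.
No other company's threshold is met.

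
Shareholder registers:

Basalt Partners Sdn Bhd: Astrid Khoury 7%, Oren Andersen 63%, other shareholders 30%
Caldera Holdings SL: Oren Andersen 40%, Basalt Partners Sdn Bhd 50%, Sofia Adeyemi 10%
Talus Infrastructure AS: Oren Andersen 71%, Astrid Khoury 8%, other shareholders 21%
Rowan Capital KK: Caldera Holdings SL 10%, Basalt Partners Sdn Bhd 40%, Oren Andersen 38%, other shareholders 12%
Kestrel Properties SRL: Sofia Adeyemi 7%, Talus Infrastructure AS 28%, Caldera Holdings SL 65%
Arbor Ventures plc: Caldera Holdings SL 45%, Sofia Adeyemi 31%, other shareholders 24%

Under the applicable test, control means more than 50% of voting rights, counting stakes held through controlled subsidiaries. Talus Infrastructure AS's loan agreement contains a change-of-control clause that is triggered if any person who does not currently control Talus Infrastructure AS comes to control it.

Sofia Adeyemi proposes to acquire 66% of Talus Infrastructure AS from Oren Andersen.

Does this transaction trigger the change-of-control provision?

Yes

The purchase adds only to Sofia's holdings (Oren's stake shrinks), so Sofia is the only person who could newly come to control Talus.
Sofia's largest direct stake is 31% in Arbor, which does not meet the threshold, so Sofia controls no company.
Neither Sofia nor any entity Sofia controls holds any voting interest in Talus.
So before the transaction, Sofia does not control Talus.
After the purchase, Sofia holds 66% of Talus directly, and Oren's stake falls to 5%.
Sofia holds 66% of Talus, so Sofia controls Talus.
Sofia did not control Talus before and does after, so the clause is triggered.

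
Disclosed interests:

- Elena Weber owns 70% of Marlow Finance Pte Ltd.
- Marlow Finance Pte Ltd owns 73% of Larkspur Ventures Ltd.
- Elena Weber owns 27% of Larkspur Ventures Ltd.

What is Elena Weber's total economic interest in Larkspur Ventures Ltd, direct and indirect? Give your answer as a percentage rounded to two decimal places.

Elena reaches Larkspur along 2 paths.
Direct stake: 27% = 27%.
Via Marlow: 70% × 73% = 51.1%.
Total: 27% + 51.1% = 78.1%.
Rounded: 78.10%.

78.10%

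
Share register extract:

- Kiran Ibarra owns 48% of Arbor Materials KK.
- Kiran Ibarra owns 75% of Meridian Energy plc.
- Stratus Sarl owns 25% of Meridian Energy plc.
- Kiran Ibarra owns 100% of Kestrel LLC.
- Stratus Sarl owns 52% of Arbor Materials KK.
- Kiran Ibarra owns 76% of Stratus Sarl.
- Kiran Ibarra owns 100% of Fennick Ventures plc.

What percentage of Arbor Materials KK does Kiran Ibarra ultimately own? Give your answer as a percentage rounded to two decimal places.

Kiran reaches Arbor along 2 paths.
Via Stratus: 76% × 52% = 39.52%.
Direct stake: 48% = 48%.
Total: 39.52% + 48% = 87.52%.

87.52%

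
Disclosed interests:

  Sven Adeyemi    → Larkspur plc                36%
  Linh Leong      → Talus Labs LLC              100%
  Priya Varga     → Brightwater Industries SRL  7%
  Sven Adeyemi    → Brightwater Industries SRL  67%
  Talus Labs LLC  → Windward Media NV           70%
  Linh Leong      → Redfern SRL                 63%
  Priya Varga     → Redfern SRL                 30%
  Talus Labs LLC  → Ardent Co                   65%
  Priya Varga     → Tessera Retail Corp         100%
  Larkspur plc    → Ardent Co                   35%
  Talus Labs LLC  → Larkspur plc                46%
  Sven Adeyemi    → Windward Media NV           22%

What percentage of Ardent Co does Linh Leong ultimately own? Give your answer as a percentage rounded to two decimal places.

Linh reaches Ardent along 2 paths.
Via Talus: 100% × 65% = 65%.
Via Talus → Larkspur: 100% × 46% × 35% = 16.1%.
Total: 65% + 16.1% = 81.1%.
Rounded: 81.10%.

81.10%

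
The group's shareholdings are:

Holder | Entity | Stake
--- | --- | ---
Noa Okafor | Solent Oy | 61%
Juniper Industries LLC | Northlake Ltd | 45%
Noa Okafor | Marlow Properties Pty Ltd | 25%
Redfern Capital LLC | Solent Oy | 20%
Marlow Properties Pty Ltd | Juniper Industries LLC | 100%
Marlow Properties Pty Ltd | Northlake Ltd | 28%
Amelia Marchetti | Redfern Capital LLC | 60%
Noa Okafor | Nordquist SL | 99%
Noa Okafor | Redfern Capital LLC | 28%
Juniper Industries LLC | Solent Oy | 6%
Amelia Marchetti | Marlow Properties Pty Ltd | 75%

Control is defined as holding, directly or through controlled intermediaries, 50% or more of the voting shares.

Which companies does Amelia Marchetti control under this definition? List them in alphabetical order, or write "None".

Juniper Industries LLC, Marlow Properties Pty Ltd, Northlake Ltd, Redfern Capital LLC

Amelia holds 75% of Marlow, so Amelia controls Marlow.
Amelia holds 60% of Redfern, so Amelia controls Redfern.
Marlow holds 100% of Juniper, so Amelia controls Juniper.
Juniper and Marlow together hold 45% + 28% = 73% of Northlake, so Amelia controls Northlake.
No other company's threshold is met.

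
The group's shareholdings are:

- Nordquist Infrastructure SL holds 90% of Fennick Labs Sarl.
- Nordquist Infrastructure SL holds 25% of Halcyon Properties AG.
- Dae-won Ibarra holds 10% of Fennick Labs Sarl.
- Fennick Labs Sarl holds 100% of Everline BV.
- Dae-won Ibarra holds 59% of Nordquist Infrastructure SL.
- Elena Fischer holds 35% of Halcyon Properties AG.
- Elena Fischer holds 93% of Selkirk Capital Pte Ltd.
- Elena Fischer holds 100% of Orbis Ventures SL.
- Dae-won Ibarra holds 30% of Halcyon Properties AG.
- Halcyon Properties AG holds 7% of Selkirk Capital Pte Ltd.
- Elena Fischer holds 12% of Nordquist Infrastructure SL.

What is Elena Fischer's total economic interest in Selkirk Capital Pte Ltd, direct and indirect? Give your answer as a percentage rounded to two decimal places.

95.66%

Elena reaches Selkirk along 3 paths.
Via Halcyon: 35% × 7% = 2.45%.
Via Nordquist → Halcyon: 12% × 25% × 7% = 0.21%.
Direct stake: 93% = 93%.
Total: 2.45% + 0.21% + 93% = 95.66%.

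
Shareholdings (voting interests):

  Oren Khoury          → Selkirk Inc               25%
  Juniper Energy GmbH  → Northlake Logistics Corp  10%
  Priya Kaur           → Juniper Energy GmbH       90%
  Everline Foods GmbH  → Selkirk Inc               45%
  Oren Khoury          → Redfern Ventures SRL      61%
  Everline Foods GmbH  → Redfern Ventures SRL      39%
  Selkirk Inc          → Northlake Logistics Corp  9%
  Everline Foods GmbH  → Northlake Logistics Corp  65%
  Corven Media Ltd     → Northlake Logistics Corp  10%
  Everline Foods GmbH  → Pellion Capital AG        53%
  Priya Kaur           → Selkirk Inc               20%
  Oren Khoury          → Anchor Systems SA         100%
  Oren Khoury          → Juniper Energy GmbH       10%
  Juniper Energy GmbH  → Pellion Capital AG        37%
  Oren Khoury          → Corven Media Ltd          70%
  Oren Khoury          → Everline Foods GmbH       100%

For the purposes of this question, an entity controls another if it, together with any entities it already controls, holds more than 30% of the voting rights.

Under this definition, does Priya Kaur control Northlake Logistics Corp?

Priya holds 90% of Juniper, so Priya controls Juniper.
Juniper holds 37% of Pellion, so Priya controls Pellion.
In Northlake, Priya's side holds only 10%, not > 30%.
So Priya does not control Northlake.

No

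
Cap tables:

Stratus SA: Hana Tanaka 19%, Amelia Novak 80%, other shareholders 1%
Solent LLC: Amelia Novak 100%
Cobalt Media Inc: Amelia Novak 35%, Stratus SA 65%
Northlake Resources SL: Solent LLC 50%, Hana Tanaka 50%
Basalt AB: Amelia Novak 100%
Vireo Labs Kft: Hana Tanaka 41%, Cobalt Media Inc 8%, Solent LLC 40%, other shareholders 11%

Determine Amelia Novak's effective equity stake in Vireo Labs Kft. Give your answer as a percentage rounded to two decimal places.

46.96%

Amelia reaches Vireo along 3 paths.
Via Cobalt: 35% × 8% = 2.8%.
Via Stratus → Cobalt: 80% × 65% × 8% = 4.16%.
Via Solent: 100% × 40% = 40%.
Total: 2.8% + 4.16% + 40% = 46.96%.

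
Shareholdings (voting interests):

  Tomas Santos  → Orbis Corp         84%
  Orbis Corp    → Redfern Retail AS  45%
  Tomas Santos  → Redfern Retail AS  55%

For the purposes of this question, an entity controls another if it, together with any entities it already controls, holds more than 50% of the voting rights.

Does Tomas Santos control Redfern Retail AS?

Yes

Tomas holds 84% of Orbis, so Tomas controls Orbis.
Tomas and Orbis together hold 55% + 45% = 100% of Redfern, so Tomas controls Redfern.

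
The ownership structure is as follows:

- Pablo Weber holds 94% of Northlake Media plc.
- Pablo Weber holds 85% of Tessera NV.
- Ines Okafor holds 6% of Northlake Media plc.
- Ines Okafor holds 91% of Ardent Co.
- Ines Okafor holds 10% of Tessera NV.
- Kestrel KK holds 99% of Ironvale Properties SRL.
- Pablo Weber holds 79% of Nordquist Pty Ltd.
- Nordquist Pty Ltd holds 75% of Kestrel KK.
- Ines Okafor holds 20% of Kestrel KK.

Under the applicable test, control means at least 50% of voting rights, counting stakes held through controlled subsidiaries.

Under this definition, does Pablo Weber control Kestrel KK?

Yes

Pablo holds 79% of Nordquist, so Pablo controls Nordquist.
Nordquist holds 75% of Kestrel, so Pablo controls Kestrel.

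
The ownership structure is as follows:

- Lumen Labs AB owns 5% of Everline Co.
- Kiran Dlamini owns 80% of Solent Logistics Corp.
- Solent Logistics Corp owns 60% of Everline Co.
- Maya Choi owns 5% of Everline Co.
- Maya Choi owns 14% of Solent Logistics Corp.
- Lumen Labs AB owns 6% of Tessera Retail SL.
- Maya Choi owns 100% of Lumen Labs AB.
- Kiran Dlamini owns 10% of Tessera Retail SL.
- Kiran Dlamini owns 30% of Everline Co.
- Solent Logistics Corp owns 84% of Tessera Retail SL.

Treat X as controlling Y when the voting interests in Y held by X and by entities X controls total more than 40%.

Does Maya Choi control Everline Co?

Maya holds 100% of Lumen, so Maya controls Lumen.
In Everline, Maya's side holds only 5% + 5% = 10%, not > 40%.
So Maya does not control Everline.

No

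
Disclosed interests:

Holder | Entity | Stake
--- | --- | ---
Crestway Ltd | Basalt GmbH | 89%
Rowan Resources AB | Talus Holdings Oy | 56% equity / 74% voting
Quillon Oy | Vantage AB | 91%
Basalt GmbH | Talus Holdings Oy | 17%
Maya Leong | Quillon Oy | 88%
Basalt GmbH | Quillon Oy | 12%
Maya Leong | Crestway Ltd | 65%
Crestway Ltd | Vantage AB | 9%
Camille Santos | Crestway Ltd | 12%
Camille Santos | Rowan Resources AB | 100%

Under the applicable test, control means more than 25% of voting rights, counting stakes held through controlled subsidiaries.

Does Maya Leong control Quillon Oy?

Yes

Maya holds 65% of Crestway, so Maya controls Crestway.
Crestway holds 89% of Basalt, so Maya controls Basalt.
Maya and Basalt together hold 88% + 12% = 100% of Quillon, so Maya controls Quillon.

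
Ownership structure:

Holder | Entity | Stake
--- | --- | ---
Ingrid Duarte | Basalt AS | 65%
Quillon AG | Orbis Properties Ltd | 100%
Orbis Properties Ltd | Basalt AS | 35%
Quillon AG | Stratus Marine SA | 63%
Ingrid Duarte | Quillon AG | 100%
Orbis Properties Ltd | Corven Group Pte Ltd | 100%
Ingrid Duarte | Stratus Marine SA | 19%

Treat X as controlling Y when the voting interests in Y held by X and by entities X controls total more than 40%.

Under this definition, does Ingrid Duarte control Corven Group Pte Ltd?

Ingrid holds 100% of Quillon, so Ingrid controls Quillon.
Quillon holds 100% of Orbis, so Ingrid controls Orbis.
Orbis holds 100% of Corven, so Ingrid controls Corven.

Yes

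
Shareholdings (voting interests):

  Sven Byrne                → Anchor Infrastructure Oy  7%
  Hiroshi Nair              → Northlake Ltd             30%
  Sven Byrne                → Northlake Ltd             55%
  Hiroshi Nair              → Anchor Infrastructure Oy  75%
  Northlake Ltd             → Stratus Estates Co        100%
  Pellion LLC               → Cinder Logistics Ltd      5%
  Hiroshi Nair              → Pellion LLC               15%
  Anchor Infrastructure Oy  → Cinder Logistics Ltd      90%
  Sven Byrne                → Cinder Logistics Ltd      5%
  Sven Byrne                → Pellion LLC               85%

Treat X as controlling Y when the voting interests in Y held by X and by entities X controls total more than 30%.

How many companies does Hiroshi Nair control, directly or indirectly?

Hiroshi holds 75% of Anchor, so Hiroshi controls Anchor.
Anchor holds 90% of Cinder, so Hiroshi controls Cinder.
No other company's threshold is met.
Hiroshi controls 2 companies.

2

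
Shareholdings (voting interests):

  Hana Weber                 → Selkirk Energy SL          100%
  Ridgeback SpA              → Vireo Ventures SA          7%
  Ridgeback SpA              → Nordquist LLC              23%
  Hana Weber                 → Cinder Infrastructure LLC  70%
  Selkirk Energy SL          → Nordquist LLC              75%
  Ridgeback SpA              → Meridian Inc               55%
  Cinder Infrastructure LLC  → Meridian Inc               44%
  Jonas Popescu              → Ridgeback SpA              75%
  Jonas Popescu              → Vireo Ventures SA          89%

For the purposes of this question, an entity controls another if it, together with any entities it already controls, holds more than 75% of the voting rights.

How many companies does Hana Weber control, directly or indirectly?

1

Hana holds 100% of Selkirk, so Hana controls Selkirk.
No other company's threshold is met.
Hana controls 1 company.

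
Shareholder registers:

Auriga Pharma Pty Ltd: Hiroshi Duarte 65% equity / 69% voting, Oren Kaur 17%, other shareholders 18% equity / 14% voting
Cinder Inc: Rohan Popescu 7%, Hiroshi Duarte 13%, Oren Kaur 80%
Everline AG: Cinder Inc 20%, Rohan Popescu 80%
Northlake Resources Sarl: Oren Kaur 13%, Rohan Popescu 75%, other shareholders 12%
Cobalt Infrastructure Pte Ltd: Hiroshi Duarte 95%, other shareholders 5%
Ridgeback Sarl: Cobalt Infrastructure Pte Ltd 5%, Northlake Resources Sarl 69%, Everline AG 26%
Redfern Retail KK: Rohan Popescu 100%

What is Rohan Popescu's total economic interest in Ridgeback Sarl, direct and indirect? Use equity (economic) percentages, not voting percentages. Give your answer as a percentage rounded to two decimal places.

Rohan reaches Ridgeback along 3 paths.
Via Northlake: 75% × 69% = 51.75%.
Via Cinder → Everline: 7% × 20% × 26% = 0.364%.
Via Everline: 80% × 26% = 20.8%.
Total: 51.75% + 0.364% + 20.8% = 72.914%.
Rounded: 72.91%.

72.91%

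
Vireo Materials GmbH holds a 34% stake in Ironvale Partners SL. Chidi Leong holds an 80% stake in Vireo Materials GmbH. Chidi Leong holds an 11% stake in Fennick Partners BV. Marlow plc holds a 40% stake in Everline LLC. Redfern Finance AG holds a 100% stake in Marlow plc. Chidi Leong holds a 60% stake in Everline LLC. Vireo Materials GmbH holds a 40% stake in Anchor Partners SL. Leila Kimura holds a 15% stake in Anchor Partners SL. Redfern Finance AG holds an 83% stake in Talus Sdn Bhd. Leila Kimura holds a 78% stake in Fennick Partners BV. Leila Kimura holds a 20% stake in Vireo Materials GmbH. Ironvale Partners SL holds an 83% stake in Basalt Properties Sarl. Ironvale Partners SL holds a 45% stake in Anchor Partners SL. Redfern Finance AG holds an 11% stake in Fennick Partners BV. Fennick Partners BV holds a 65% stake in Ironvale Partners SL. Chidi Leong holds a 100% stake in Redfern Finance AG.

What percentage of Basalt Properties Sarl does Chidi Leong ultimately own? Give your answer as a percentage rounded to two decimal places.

Chidi reaches Basalt along 3 paths.
Via Redfern → Fennick → Ironvale: 100% × 11% × 65% × 83% = 5.9345%.
Via Fennick → Ironvale: 11% × 65% × 83% = 5.9345%.
Via Vireo → Ironvale: 80% × 34% × 83% = 22.576%.
Total: 5.9345% + 5.9345% + 22.576% = 34.445%.
Rounded: 34.45%.

34.45%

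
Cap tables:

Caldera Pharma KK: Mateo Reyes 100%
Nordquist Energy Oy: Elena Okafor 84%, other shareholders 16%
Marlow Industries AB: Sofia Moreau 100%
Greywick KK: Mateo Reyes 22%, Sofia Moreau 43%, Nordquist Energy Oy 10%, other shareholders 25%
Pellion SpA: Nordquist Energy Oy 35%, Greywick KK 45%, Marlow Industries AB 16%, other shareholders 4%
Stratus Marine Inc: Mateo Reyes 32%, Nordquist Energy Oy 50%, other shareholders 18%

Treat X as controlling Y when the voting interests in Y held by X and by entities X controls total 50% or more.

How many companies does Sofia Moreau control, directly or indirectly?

Sofia holds 100% of Marlow, so Sofia controls Marlow.
No other company's threshold is met.
Sofia controls 1 company.

1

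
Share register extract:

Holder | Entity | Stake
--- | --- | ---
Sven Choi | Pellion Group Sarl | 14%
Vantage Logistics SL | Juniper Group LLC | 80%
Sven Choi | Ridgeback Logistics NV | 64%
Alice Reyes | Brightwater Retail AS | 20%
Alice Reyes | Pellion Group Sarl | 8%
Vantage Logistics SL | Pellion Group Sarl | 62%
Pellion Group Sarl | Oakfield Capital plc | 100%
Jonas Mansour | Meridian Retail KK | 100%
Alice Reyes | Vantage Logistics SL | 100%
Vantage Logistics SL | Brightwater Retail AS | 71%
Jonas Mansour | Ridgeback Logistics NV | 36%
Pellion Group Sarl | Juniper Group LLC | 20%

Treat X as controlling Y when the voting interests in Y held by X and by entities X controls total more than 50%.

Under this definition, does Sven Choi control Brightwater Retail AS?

No

Sven holds 64% of Ridgeback, so Sven controls Ridgeback.
Neither Sven nor any entity Sven controls holds any voting interest in Brightwater.
So Sven does not control Brightwater.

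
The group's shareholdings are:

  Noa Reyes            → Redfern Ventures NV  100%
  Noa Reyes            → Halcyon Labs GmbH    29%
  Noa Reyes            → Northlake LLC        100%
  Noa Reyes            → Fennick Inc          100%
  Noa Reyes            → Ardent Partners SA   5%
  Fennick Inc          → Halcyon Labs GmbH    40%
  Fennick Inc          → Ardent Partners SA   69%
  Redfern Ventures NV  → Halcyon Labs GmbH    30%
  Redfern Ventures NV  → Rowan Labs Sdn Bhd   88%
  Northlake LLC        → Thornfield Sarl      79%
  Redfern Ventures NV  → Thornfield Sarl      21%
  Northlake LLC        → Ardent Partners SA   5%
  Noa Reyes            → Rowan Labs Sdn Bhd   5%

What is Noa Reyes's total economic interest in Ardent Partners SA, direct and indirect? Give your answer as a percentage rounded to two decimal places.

79.00%

Noa reaches Ardent along 3 paths.
Via Northlake: 100% × 5% = 5%.
Direct stake: 5% = 5%.
Via Fennick: 100% × 69% = 69%.
Total: 5% + 5% + 69% = 79%.
Rounded: 79.00%.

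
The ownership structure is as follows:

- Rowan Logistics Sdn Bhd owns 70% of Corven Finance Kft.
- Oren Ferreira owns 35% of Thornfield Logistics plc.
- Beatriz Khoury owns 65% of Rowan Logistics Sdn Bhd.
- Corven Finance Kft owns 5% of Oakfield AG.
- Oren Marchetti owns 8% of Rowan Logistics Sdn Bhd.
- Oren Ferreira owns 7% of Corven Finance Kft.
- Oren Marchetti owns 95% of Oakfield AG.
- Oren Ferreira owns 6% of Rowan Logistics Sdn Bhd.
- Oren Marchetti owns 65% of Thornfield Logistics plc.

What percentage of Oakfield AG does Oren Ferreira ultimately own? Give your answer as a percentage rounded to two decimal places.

0.56%

Oren Ferreira reaches Oakfield along 2 paths.
Via Rowan → Corven: 6% × 70% × 5% = 0.21%.
Via Corven: 7% × 5% = 0.35%.
Total: 0.21% + 0.35% = 0.56%.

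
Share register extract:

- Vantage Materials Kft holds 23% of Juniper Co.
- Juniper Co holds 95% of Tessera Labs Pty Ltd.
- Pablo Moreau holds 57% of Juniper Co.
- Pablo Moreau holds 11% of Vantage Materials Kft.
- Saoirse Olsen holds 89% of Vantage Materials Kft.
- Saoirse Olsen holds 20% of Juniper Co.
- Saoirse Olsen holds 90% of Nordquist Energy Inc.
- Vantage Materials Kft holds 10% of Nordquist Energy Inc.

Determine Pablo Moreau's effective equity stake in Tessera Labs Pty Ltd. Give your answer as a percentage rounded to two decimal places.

56.55%

Pablo reaches Tessera along 2 paths.
Via Juniper: 57% × 95% = 54.15%.
Via Vantage → Juniper: 11% × 23% × 95% = 2.4035%.
Total: 54.15% + 2.4035% = 56.5535%.
Rounded: 56.55%.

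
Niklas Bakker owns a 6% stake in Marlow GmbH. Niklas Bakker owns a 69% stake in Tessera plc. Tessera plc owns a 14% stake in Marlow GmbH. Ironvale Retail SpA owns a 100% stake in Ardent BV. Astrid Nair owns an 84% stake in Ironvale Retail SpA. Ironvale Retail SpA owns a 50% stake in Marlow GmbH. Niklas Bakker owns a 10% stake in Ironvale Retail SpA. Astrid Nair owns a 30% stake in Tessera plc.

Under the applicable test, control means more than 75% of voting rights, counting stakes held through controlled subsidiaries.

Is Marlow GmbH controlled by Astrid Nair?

No

Astrid holds 84% of Ironvale, so Astrid controls Ironvale.
Ironvale holds 100% of Ardent, so Astrid controls Ardent.
In Marlow, Astrid's side holds only 50%, not > 75%.
So Astrid does not control Marlow.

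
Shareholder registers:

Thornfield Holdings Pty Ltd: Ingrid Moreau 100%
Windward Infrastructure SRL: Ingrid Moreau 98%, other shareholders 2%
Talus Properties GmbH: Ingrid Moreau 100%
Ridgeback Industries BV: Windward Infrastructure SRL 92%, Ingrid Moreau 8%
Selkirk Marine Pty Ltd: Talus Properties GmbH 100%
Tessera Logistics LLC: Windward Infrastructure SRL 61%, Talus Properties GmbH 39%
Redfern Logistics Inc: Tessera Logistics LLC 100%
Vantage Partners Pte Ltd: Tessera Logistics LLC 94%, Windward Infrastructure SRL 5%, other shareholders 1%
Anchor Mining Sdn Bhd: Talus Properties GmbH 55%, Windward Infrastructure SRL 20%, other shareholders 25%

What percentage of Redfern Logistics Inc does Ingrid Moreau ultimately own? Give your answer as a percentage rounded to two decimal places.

Ingrid reaches Redfern along 2 paths.
Via Windward → Tessera: 98% × 61% × 100% = 59.78%.
Via Talus → Tessera: 100% × 39% × 100% = 39%.
Total: 59.78% + 39% = 98.78%.

98.78%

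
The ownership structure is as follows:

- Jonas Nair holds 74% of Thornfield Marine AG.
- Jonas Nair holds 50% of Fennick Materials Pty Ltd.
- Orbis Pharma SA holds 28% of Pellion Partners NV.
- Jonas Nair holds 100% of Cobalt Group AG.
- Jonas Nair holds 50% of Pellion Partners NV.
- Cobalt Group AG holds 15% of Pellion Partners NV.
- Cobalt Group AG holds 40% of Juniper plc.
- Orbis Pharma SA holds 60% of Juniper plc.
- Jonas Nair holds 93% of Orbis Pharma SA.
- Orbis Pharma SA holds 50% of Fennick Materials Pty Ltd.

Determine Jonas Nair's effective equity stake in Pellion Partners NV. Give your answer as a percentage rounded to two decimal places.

Jonas reaches Pellion along 3 paths.
Direct stake: 50% = 50%.
Via Cobalt: 100% × 15% = 15%.
Via Orbis: 93% × 28% = 26.04%.
Total: 50% + 15% + 26.04% = 91.04%.

91.04%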